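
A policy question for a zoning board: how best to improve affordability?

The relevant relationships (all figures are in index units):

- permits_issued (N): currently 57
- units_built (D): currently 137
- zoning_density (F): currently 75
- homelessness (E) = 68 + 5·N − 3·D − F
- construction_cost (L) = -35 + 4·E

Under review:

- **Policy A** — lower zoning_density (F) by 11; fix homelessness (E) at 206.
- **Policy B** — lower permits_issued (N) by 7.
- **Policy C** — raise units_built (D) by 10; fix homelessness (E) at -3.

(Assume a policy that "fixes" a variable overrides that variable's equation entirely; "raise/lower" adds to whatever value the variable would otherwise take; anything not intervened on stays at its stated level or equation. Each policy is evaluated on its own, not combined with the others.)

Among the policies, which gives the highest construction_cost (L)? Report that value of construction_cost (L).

Policy A (F − 11, E := 206):
  N = 57
  D = 137
  F = 75 − 11 = 64
  E = 206
  L = -35 + 4·206 = 789
Policy B (N − 7):
  N = 57 − 7 = 50
  D = 137
  F = 75
  E = 68 + 5·50 − 3·137 − 75 = -168
  L = -35 + 4·(-168) = -707
Policy C (D + 10, E := -3):
  N = 57
  D = 137 + 10 = 147
  F = 75
  E = -3
  L = -35 + 4·(-3) = -47
Comparing — Policy A: L=789, Policy B: L=-707, Policy C: L=-47. Highest is 789 (Policy A).

789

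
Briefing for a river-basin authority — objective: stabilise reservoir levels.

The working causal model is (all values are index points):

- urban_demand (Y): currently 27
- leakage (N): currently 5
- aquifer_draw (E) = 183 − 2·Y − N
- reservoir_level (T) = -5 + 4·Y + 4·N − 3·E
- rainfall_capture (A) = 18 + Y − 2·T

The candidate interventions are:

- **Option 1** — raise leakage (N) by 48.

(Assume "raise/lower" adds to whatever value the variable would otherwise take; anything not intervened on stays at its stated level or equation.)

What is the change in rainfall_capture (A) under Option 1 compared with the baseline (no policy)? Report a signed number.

-672

Baseline:
  Y = 27
  N = 5
  E = 183 − 2·27 − 5 = 124
  T = -5 + 4·27 + 4·5 − 3·124 = -249
  A = 18 + 27 − 2·(-249) = 543
Option 1 (N + 48):
  Y = 27
  N = 5 + 48 = 53
  E = 183 − 2·27 − 53 = 76
  T = -5 + 4·27 + 4·53 − 3·76 = 87
  A = 18 + 27 − 2·87 = -129
Change in A: -129 − 543 = -672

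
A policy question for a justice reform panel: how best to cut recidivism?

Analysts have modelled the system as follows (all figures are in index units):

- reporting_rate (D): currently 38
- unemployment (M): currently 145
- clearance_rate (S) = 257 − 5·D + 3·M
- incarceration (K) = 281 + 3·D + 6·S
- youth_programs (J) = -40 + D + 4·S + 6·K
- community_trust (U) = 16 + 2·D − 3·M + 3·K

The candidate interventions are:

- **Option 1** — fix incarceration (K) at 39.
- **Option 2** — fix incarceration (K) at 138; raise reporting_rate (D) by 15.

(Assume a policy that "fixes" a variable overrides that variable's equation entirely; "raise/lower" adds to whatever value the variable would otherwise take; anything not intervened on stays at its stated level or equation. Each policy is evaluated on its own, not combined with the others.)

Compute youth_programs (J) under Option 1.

Option 1 (K := 39):
  D = 38
  M = 145
  S = 257 − 5·38 + 3·145 = 502
  K = 39
  J = -40 + 38 + 4·502 + 6·39 = 2240

2240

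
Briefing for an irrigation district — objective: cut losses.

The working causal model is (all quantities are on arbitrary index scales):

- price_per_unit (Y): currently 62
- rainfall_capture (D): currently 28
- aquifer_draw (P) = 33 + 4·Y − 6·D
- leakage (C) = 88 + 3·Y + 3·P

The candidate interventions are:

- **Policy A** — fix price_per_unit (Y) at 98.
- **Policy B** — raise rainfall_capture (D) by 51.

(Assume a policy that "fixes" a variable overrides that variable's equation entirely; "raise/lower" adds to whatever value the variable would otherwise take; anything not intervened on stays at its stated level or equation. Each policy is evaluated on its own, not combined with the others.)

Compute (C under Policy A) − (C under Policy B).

1458

Policy A (Y := 98):
  Y = 98
  D = 28
  P = 33 + 4·98 − 6·28 = 257
  C = 88 + 3·98 + 3·257 = 1153
Policy B (D + 51):
  Y = 62
  D = 28 + 51 = 79
  P = 33 + 4·62 − 6·79 = -193
  C = 88 + 3·62 + 3·(-193) = -305
C: 1153 − (-305) = 1458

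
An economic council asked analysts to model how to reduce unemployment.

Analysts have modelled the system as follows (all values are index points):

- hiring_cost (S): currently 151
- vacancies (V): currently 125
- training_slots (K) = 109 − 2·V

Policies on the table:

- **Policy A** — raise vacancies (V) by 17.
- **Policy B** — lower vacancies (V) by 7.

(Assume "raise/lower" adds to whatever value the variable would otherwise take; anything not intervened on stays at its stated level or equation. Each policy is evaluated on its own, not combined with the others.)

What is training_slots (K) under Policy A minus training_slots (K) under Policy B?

-48

Policy A (V + 17):
  V = 125 + 17 = 142
  K = 109 − 2·142 = -175
Policy B (V − 7):
  V = 125 − 7 = 118
  K = 109 − 2·118 = -127
K: -175 − (-127) = -48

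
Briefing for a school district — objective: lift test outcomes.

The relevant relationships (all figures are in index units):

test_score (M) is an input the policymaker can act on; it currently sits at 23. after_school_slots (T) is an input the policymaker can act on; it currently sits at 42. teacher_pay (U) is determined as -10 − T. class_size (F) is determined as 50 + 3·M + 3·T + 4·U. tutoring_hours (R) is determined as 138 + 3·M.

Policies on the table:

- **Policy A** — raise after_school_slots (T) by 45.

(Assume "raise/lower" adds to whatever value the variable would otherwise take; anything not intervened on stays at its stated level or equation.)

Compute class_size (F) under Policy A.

-8

Policy A (T + 45):
  M = 23
  T = 42 + 45 = 87
  U = -10 − 87 = -97
  F = 50 + 3·23 + 3·87 + 4·(-97) = -8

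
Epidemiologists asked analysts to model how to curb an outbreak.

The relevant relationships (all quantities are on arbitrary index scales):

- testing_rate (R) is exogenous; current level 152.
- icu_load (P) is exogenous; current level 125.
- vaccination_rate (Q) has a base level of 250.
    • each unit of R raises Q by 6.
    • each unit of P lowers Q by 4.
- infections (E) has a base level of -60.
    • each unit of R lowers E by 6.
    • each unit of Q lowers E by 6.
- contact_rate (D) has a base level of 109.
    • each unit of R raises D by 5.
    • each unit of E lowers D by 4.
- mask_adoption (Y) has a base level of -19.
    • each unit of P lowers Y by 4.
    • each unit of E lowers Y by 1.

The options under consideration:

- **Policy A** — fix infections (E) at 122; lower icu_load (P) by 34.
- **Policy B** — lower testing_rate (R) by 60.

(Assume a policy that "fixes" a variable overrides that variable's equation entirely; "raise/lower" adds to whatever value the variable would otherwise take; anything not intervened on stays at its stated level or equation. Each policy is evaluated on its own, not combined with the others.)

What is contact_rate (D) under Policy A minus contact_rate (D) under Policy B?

Policy A (E := 122, P − 34):
  R = 152
  P = 125 − 34 = 91
  Q = 250 + 6·152 − 4·91 = 798
  E = 122
  D = 109 + 5·152 − 4·122 = 381
Policy B (R − 60):
  R = 152 − 60 = 92
  P = 125
  Q = 250 + 6·92 − 4·125 = 302
  E = -60 − 6·92 − 6·302 = -2424
  D = 109 + 5·92 − 4·(-2424) = 10265
D: 381 − 10265 = -9884

-9884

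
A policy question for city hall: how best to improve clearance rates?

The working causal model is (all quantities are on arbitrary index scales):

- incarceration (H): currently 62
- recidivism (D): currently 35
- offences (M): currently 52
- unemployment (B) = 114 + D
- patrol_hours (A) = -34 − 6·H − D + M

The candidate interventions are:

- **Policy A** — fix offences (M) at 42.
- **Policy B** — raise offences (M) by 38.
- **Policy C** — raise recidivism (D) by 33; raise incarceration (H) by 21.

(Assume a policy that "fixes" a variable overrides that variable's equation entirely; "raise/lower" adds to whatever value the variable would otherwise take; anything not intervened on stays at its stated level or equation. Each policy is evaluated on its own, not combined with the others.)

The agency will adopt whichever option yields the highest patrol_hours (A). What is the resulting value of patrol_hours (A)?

Policy A (M := 42):
  H = 62
  D = 35
  M = 42
  A = -34 − 6·62 − 35 + 42 = -399
Policy B (M + 38):
  H = 62
  D = 35
  M = 52 + 38 = 90
  A = -34 − 6·62 − 35 + 90 = -351
Policy C (D + 33, H + 21):
  H = 62 + 21 = 83
  D = 35 + 33 = 68
  M = 52
  A = -34 − 6·83 − 68 + 52 = -548
Comparing — Policy A: A=-399, Policy B: A=-351, Policy C: A=-548. Highest is -351 (Policy B).

-351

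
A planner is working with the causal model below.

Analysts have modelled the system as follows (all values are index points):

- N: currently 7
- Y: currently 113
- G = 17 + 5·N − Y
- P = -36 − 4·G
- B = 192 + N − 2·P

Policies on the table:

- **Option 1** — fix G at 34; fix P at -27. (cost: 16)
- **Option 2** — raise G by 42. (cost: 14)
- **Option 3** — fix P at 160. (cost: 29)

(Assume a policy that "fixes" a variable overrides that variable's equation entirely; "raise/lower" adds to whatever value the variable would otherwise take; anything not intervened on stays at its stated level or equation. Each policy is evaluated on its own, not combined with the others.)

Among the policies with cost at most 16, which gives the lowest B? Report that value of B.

Option 1 (G := 34, P := -27):
  N = 7
  Y = 113
  G = 34
  P = -27
  B = 192 + 7 − 2·(-27) = 253
Option 2 (G + 42):
  N = 7
  Y = 113
  G = 17 + 5·7 − 113 (+42 from intervention) = -19
  P = -36 − 4·(-19) = 40
  B = 192 + 7 − 2·40 = 119
Comparing — Option 1: B=253, Option 2: B=119. Lowest is 119 (Option 2).

119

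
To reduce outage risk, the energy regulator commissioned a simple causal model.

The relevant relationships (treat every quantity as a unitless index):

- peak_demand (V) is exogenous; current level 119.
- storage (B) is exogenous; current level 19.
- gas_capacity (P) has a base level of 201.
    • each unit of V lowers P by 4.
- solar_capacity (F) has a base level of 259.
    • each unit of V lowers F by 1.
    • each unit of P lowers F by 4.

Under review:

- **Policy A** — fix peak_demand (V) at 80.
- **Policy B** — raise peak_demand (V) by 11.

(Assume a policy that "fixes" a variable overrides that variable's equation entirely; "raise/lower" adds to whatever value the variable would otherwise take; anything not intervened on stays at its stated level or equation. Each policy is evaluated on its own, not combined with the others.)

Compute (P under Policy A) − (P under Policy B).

200

Policy A (V := 80):
  V = 80
  P = 201 − 4·80 = -119
Policy B (V + 11):
  V = 119 + 11 = 130
  P = 201 − 4·130 = -319
P: -119 − (-319) = 200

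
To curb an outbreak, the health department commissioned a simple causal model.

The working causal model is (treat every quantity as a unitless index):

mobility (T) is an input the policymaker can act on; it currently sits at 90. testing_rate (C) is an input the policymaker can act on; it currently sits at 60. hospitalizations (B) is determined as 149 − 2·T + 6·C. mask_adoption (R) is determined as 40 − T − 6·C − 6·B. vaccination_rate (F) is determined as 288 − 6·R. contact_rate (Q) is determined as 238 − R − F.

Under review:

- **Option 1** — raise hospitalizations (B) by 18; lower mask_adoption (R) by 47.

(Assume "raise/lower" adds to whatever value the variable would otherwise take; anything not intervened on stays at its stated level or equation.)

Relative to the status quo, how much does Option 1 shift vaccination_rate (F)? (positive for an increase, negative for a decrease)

Baseline:
  T = 90
  C = 60
  B = 149 − 2·90 + 6·60 = 329
  R = 40 − 90 − 6·60 − 6·329 = -2384
  F = 288 − 6·(-2384) = 14592
Option 1 (B + 18, R − 47):
  T = 90
  C = 60
  B = 149 − 2·90 + 6·60 (+18 from intervention) = 347
  R = 40 − 90 − 6·60 − 6·347 (−47 from intervention) = -2539
  F = 288 − 6·(-2539) = 15522
Change in F: 15522 − 14592 = 930

930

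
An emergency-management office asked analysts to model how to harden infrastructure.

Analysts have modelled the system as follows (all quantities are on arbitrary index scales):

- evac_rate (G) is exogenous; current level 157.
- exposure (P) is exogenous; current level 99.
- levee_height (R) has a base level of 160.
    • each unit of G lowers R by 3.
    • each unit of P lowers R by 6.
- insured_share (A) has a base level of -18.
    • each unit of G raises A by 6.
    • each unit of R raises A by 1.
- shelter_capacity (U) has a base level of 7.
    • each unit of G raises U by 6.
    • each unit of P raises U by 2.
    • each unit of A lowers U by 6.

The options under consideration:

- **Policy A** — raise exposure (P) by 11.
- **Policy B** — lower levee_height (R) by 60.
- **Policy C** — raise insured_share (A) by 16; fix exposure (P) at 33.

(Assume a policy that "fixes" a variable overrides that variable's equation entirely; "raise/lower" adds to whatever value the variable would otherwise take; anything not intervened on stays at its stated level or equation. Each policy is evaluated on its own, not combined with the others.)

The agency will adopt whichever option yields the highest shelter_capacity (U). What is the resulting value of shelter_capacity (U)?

1451

Policy A (P + 11):
  G = 157
  P = 99 + 11 = 110
  R = 160 − 3·157 − 6·110 = -971
  A = -18 + 6·157 + (-971) = -47
  U = 7 + 6·157 + 2·110 − 6·(-47) = 1451
Policy B (R − 60):
  G = 157
  P = 99
  R = 160 − 3·157 − 6·99 (−60 from intervention) = -965
  A = -18 + 6·157 + (-965) = -41
  U = 7 + 6·157 + 2·99 − 6·(-41) = 1393
Policy C (A + 16, P := 33):
  G = 157
  P = 33
  R = 160 − 3·157 − 6·33 = -509
  A = -18 + 6·157 + (-509) (+16 from intervention) = 431
  U = 7 + 6·157 + 2·33 − 6·431 = -1571
Comparing — Policy A: U=1451, Policy B: U=1393, Policy C: U=-1571. Highest is 1451 (Policy A).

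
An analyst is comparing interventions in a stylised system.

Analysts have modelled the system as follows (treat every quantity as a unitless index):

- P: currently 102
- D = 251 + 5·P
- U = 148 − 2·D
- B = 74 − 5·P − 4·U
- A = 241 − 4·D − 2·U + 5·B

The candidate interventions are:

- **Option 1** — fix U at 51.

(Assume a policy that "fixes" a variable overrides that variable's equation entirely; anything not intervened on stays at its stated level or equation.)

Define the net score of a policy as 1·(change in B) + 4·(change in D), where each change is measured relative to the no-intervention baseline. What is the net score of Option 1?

Baseline:
  P = 102
  D = 251 + 5·102 = 761
  U = 148 − 2·761 = -1374
  B = 74 − 5·102 − 4·(-1374) = 5060
Option 1 (U := 51):
  P = 102
  D = 251 + 5·102 = 761
  U = 51
  B = 74 − 5·102 − 4·51 = -640
ΔB = -640 − 5060 = -5700; ΔD = 761 − 761 = 0
Score = 1·(-5700) + 4·0 = -5700

-5700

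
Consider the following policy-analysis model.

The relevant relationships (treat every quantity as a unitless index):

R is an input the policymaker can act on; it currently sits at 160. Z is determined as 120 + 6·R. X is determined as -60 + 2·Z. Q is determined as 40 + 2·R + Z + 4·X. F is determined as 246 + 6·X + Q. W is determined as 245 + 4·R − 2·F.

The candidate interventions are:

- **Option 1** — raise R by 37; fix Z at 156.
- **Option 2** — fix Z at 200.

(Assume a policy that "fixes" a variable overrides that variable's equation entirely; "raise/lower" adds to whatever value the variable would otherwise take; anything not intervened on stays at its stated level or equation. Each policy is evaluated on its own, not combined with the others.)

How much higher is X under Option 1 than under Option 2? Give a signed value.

-88

Option 1 (R + 37, Z := 156):
  R = 160 + 37 = 197
  Z = 156
  X = -60 + 2·156 = 252
Option 2 (Z := 200):
  R = 160
  Z = 200
  X = -60 + 2·200 = 340
X: 252 − 340 = -88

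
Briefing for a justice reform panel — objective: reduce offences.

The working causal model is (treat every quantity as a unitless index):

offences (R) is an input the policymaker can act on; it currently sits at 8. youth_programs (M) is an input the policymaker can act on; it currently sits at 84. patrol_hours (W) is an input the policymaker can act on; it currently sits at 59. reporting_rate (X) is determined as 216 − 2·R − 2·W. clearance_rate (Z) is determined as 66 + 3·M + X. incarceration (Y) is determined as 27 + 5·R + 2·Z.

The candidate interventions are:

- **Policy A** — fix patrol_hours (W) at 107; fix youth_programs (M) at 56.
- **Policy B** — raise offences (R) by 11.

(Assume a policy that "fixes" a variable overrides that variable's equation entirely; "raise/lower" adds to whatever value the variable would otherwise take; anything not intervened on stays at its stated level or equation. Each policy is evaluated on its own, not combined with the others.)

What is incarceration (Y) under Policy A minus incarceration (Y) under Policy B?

Policy A (W := 107, M := 56):
  R = 8
  M = 56
  W = 107
  X = 216 − 2·8 − 2·107 = -14
  Z = 66 + 3·56 + (-14) = 220
  Y = 27 + 5·8 + 2·220 = 507
Policy B (R + 11):
  R = 8 + 11 = 19
  M = 84
  W = 59
  X = 216 − 2·19 − 2·59 = 60
  Z = 66 + 3·84 + 60 = 378
  Y = 27 + 5·19 + 2·378 = 878
Y: 507 − 878 = -371

-371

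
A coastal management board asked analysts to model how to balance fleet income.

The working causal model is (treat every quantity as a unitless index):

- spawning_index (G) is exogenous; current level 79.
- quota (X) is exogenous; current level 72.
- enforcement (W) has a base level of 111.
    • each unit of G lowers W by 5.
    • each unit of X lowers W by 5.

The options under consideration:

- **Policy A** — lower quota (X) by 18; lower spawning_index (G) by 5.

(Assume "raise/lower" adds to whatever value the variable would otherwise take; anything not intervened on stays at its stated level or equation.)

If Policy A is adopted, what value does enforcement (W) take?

Policy A (X − 18, G − 5):
  G = 79 − 5 = 74
  X = 72 − 18 = 54
  W = 111 − 5·74 − 5·54 = -529

-529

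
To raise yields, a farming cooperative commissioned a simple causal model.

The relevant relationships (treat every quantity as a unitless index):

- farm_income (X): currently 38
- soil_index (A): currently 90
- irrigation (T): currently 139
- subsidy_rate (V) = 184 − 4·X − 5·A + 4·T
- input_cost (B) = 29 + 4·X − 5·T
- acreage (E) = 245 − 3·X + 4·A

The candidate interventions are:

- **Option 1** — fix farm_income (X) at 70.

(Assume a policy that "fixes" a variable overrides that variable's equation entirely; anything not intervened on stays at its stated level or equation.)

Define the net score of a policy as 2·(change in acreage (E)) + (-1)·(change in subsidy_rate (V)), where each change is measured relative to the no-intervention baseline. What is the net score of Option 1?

-64

Baseline:
  X = 38
  A = 90
  T = 139
  V = 184 − 4·38 − 5·90 + 4·139 = 138
  E = 245 − 3·38 + 4·90 = 491
Option 1 (X := 70):
  X = 70
  A = 90
  T = 139
  V = 184 − 4·70 − 5·90 + 4·139 = 10
  E = 245 − 3·70 + 4·90 = 395
ΔE = 395 − 491 = -96; ΔV = 10 − 138 = -128
Score = 2·(-96) + (-1)·(-128) = -64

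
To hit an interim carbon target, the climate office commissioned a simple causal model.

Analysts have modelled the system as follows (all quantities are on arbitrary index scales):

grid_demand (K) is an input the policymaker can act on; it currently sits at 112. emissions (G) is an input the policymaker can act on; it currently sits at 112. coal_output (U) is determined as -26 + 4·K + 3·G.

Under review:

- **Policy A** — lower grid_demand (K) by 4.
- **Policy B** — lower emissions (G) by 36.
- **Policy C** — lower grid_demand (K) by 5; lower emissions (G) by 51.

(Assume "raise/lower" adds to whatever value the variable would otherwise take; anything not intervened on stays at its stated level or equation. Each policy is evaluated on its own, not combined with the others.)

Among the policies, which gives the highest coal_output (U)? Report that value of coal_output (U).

Policy A (K − 4):
  K = 112 − 4 = 108
  G = 112
  U = -26 + 4·108 + 3·112 = 742
Policy B (G − 36):
  K = 112
  G = 112 − 36 = 76
  U = -26 + 4·112 + 3·76 = 650
Policy C (K − 5, G − 51):
  K = 112 − 5 = 107
  G = 112 − 51 = 61
  U = -26 + 4·107 + 3·61 = 585
Comparing — Policy A: U=742, Policy B: U=650, Policy C: U=585. Highest is 742 (Policy A).

742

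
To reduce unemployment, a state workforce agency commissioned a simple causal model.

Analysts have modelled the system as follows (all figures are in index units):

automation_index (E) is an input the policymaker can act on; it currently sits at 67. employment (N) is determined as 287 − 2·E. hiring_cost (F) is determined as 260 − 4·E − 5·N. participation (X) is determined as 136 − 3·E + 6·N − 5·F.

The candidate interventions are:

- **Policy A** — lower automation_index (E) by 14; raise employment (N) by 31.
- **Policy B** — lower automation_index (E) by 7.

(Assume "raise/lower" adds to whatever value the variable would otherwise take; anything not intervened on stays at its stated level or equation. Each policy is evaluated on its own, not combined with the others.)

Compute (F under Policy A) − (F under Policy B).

Policy A (E − 14, N + 31):
  E = 67 − 14 = 53
  N = 287 − 2·53 (+31 from intervention) = 212
  F = 260 − 4·53 − 5·212 = -1012
Policy B (E − 7):
  E = 67 − 7 = 60
  N = 287 − 2·60 = 167
  F = 260 − 4·60 − 5·167 = -815
F: -1012 − (-815) = -197

-197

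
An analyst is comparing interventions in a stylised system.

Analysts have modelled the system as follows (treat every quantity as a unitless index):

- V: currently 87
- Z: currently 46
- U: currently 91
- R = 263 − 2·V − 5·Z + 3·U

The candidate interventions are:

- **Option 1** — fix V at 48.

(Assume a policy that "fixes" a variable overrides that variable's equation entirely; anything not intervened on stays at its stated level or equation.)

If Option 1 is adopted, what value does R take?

210

Option 1 (V := 48):
  V = 48
  Z = 46
  U = 91
  R = 263 − 2·48 − 5·46 + 3·91 = 210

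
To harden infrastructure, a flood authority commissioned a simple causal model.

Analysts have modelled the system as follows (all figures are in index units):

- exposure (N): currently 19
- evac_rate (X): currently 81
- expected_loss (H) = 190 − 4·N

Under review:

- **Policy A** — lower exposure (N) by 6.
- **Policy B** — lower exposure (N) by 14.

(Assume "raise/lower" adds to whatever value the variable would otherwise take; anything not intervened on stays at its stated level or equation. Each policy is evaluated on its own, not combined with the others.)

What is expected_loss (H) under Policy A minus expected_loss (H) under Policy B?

Policy A (N − 6):
  N = 19 − 6 = 13
  H = 190 − 4·13 = 138
Policy B (N − 14):
  N = 19 − 14 = 5
  H = 190 − 4·5 = 170
H: 138 − 170 = -32

-32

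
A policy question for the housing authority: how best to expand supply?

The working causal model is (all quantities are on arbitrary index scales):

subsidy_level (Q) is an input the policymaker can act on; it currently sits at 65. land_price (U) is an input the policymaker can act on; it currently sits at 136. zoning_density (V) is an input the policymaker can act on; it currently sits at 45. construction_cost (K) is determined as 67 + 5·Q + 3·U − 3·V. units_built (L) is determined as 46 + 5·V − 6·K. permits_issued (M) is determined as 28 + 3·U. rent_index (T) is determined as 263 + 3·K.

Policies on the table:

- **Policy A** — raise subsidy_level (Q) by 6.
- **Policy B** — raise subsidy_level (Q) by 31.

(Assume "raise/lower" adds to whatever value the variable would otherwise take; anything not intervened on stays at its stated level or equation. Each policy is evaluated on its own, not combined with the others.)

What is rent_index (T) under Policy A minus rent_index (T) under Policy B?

-375

Policy A (Q + 6):
  Q = 65 + 6 = 71
  U = 136
  V = 45
  K = 67 + 5·71 + 3·136 − 3·45 = 695
  T = 263 + 3·695 = 2348
Policy B (Q + 31):
  Q = 65 + 31 = 96
  U = 136
  V = 45
  K = 67 + 5·96 + 3·136 − 3·45 = 820
  T = 263 + 3·820 = 2723
T: 2348 − 2723 = -375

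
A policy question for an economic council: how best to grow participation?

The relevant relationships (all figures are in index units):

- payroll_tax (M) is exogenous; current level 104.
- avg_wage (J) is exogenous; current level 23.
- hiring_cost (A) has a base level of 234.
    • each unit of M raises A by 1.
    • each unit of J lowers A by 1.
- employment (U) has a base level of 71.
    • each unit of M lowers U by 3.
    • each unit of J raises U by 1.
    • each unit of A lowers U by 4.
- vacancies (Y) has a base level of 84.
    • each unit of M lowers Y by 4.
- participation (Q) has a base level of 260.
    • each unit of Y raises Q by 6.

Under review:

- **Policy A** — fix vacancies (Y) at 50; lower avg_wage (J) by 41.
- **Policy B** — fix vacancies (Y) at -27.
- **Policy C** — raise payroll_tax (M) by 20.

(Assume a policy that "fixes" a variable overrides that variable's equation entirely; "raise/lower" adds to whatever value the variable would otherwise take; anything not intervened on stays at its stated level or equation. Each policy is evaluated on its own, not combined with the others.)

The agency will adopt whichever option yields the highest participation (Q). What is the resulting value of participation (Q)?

Policy A (Y := 50, J − 41):
  M = 104
  Y = 50
  Q = 260 + 6·50 = 560
Policy B (Y := -27):
  M = 104
  Y = -27
  Q = 260 + 6·(-27) = 98
Policy C (M + 20):
  M = 104 + 20 = 124
  Y = 84 − 4·124 = -412
  Q = 260 + 6·(-412) = -2212
Comparing — Policy A: Q=560, Policy B: Q=98, Policy C: Q=-2212. Highest is 560 (Policy A).

560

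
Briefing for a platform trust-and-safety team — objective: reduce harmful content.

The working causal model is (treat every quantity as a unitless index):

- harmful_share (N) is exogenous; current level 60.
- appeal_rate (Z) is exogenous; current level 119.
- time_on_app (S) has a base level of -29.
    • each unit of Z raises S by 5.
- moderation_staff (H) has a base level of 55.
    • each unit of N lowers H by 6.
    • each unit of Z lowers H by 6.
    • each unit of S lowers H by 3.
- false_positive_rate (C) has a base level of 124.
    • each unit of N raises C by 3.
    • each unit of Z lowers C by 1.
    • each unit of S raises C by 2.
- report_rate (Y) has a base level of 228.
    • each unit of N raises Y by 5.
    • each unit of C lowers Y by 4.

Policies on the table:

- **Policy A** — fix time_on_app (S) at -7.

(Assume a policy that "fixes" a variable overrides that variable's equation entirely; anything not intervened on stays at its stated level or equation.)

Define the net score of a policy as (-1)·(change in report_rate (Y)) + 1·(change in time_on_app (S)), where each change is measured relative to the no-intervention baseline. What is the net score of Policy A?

-5157

Baseline:
  N = 60
  Z = 119
  S = -29 + 5·119 = 566
  C = 124 + 3·60 − 119 + 2·566 = 1317
  Y = 228 + 5·60 − 4·1317 = -4740
Policy A (S := -7):
  N = 60
  Z = 119
  S = -7
  C = 124 + 3·60 − 119 + 2·(-7) = 171
  Y = 228 + 5·60 − 4·171 = -156
ΔY = -156 − (-4740) = 4584; ΔS = -7 − 566 = -573
Score = (-1)·4584 + 1·(-573) = -5157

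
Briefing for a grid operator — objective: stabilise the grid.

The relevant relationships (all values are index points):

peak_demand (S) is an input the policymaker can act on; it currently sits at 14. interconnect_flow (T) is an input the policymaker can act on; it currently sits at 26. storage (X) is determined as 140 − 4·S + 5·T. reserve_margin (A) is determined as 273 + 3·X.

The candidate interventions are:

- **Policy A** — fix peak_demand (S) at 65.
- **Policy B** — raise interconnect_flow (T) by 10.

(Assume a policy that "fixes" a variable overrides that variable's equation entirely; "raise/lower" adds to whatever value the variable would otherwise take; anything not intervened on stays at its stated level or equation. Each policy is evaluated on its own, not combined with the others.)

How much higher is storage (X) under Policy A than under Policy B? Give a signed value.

Policy A (S := 65):
  S = 65
  T = 26
  X = 140 − 4·65 + 5·26 = 10
Policy B (T + 10):
  S = 14
  T = 26 + 10 = 36
  X = 140 − 4·14 + 5·36 = 264
X: 10 − 264 = -254

-254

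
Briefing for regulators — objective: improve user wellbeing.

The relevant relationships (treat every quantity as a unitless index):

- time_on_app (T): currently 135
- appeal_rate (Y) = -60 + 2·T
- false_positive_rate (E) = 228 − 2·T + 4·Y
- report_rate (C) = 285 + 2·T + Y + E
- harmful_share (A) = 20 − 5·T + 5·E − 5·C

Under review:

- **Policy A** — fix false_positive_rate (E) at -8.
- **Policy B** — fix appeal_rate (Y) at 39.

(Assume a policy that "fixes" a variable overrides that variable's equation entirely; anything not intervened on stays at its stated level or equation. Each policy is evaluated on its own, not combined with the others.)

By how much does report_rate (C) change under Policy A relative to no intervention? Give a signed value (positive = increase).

Baseline:
  T = 135
  Y = -60 + 2·135 = 210
  E = 228 − 2·135 + 4·210 = 798
  C = 285 + 2·135 + 210 + 798 = 1563
Policy A (E := -8):
  T = 135
  Y = -60 + 2·135 = 210
  E = -8
  C = 285 + 2·135 + 210 + (-8) = 757
Change in C: 757 − 1563 = -806

-806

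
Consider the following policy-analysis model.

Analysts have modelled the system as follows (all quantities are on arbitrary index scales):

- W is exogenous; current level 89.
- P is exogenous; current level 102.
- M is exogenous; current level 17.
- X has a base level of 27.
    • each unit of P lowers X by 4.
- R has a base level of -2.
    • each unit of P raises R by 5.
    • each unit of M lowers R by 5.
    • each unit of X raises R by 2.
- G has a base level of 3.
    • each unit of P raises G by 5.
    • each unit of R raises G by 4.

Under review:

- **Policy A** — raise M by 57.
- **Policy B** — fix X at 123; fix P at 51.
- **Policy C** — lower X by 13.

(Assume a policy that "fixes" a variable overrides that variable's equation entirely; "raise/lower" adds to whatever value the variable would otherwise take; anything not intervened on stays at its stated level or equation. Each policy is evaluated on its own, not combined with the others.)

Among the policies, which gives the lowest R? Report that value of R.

Policy A (M + 57):
  P = 102
  M = 17 + 57 = 74
  X = 27 − 4·102 = -381
  R = -2 + 5·102 − 5·74 + 2·(-381) = -624
Policy B (X := 123, P := 51):
  P = 51
  M = 17
  X = 123
  R = -2 + 5·51 − 5·17 + 2·123 = 414
Policy C (X − 13):
  P = 102
  M = 17
  X = 27 − 4·102 (−13 from intervention) = -394
  R = -2 + 5·102 − 5·17 + 2·(-394) = -365
Comparing — Policy A: R=-624, Policy B: R=414, Policy C: R=-365. Lowest is -624 (Policy A).

-624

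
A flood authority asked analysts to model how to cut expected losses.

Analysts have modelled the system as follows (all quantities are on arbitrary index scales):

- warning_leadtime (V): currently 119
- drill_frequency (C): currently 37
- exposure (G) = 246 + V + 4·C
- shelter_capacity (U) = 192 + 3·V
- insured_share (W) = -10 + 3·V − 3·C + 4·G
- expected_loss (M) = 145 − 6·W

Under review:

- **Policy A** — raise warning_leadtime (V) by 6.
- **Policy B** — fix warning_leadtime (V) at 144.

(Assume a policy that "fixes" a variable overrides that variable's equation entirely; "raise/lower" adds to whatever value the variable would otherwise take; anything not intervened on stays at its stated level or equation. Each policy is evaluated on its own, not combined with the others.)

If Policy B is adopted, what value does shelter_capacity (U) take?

Policy B (V := 144):
  V = 144
  U = 192 + 3·144 = 624

624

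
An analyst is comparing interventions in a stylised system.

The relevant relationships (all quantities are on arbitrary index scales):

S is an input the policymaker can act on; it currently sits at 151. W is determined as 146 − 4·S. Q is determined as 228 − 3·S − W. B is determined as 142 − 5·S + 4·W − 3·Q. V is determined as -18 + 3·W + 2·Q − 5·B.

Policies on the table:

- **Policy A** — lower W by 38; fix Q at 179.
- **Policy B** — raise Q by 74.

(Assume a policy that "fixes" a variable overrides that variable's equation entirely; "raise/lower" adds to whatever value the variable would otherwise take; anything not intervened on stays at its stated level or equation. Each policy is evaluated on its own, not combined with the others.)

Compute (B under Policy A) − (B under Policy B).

Policy A (W − 38, Q := 179):
  S = 151
  W = 146 − 4·151 (−38 from intervention) = -496
  Q = 179
  B = 142 − 5·151 + 4·(-496) − 3·179 = -3134
Policy B (Q + 74):
  S = 151
  W = 146 − 4·151 = -458
  Q = 228 − 3·151 − (-458) (+74 from intervention) = 307
  B = 142 − 5·151 + 4·(-458) − 3·307 = -3366
B: -3134 − (-3366) = 232

232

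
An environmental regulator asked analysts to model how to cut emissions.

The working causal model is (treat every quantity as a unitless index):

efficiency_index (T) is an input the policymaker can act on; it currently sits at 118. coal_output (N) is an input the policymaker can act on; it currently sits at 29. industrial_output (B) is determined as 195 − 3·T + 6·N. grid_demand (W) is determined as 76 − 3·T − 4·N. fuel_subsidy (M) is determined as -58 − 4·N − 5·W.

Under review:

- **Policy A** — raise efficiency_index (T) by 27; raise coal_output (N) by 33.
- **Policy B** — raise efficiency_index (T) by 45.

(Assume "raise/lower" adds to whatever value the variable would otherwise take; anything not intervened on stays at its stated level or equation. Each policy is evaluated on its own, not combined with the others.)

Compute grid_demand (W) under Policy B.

Policy B (T + 45):
  T = 118 + 45 = 163
  N = 29
  W = 76 − 3·163 − 4·29 = -529

-529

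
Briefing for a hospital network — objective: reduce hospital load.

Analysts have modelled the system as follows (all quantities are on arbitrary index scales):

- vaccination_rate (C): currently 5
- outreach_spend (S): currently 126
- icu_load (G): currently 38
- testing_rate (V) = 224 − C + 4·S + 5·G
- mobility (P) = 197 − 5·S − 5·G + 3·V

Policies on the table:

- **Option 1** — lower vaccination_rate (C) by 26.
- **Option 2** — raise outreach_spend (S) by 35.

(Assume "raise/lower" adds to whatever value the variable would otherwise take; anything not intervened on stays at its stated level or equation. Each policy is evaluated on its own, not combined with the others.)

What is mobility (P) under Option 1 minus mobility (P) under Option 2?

Option 1 (C − 26):
  C = 5 − 26 = -21
  S = 126
  G = 38
  V = 224 − (-21) + 4·126 + 5·38 = 939
  P = 197 − 5·126 − 5·38 + 3·939 = 2194
Option 2 (S + 35):
  C = 5
  S = 126 + 35 = 161
  G = 38
  V = 224 − 5 + 4·161 + 5·38 = 1053
  P = 197 − 5·161 − 5·38 + 3·1053 = 2361
P: 2194 − 2361 = -167

-167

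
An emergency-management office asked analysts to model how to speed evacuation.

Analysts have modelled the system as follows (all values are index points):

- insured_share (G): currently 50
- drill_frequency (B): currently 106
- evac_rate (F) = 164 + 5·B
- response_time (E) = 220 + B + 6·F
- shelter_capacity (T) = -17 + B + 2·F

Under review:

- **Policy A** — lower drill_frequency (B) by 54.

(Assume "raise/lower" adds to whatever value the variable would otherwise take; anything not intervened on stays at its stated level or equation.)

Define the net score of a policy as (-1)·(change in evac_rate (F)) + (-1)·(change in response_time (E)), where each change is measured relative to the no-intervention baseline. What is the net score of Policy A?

Baseline:
  B = 106
  F = 164 + 5·106 = 694
  E = 220 + 106 + 6·694 = 4490
Policy A (B − 54):
  B = 106 − 54 = 52
  F = 164 + 5·52 = 424
  E = 220 + 52 + 6·424 = 2816
ΔF = 424 − 694 = -270; ΔE = 2816 − 4490 = -1674
Score = (-1)·(-270) + (-1)·(-1674) = 1944

1944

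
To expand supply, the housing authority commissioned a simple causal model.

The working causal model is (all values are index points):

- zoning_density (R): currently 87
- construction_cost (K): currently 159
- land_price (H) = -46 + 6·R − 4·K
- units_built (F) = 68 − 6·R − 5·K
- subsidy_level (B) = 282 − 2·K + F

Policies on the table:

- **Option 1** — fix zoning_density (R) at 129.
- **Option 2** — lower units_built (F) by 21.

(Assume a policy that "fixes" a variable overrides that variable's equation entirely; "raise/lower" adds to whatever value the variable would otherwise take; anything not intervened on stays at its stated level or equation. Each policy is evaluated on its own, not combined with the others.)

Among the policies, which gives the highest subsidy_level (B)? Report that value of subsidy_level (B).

-1306

Option 1 (R := 129):
  R = 129
  K = 159
  F = 68 − 6·129 − 5·159 = -1501
  B = 282 − 2·159 + (-1501) = -1537
Option 2 (F − 21):
  R = 87
  K = 159
  F = 68 − 6·87 − 5·159 (−21 from intervention) = -1270
  B = 282 − 2·159 + (-1270) = -1306
Comparing — Option 1: B=-1537, Option 2: B=-1306. Highest is -1306 (Option 2).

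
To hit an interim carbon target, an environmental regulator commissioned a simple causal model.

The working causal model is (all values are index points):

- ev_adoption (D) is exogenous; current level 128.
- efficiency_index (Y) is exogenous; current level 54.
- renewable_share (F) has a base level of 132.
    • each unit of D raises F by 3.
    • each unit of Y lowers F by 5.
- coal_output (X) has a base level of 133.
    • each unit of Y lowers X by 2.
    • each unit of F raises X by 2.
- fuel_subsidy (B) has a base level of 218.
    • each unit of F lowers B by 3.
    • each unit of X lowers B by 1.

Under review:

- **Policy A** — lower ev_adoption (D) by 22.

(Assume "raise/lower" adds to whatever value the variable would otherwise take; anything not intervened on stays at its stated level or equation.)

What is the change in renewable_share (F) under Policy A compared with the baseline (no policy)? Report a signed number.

Baseline:
  D = 128
  Y = 54
  F = 132 + 3·128 − 5·54 = 246
Policy A (D − 22):
  D = 128 − 22 = 106
  Y = 54
  F = 132 + 3·106 − 5·54 = 180
Change in F: 180 − 246 = -66

-66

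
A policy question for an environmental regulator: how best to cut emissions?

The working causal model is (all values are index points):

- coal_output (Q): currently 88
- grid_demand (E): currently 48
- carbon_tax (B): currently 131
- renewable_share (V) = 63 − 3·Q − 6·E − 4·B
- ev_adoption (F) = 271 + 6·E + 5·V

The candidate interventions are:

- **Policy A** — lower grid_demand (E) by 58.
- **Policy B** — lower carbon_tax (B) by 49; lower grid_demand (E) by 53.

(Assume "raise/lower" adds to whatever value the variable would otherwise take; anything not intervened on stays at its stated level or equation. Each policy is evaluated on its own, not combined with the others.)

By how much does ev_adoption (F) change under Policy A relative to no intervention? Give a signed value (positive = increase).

1392

Baseline:
  Q = 88
  E = 48
  B = 131
  V = 63 − 3·88 − 6·48 − 4·131 = -1013
  F = 271 + 6·48 + 5·(-1013) = -4506
Policy A (E − 58):
  Q = 88
  E = 48 − 58 = -10
  B = 131
  V = 63 − 3·88 − 6·(-10) − 4·131 = -665
  F = 271 + 6·(-10) + 5·(-665) = -3114
Change in F: -3114 − (-4506) = 1392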